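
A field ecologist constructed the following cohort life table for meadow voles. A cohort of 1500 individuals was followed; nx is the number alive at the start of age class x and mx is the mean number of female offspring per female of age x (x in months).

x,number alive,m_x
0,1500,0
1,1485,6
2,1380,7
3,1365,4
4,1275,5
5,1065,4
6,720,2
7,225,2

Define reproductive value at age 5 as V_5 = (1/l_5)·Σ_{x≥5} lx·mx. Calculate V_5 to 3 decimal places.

lx = nx/n0 = nx/1500: 1, 0.99, 0.92, 0.91, 0.85, 0.71, 0.48, 0.15
lx·mx for x ≥ 5: 2.84, 0.96, 0.3 → sum = 4.1
V_5 = 4.1 / l_5 = 4.1 / 0.71 = 5.774648… → 5.775

5.775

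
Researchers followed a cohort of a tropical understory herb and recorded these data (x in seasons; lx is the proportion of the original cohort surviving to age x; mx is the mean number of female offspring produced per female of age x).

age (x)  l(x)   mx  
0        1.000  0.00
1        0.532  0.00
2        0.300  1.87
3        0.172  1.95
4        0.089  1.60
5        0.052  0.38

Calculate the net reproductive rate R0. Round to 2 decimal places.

1.06

lx·mx by age: 0, 0, 0.561, 0.3354, 0.1424, 0.01976
R0 = Σ lx·mx = 1.05856 → 1.06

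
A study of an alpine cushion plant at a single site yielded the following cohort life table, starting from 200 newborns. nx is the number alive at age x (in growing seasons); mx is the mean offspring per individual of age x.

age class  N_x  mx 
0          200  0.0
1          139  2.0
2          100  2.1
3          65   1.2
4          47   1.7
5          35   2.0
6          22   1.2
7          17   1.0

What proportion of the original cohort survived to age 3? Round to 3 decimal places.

l_3 = n_3/n_0 = 65/200 = 0.325 → 0.325

0.325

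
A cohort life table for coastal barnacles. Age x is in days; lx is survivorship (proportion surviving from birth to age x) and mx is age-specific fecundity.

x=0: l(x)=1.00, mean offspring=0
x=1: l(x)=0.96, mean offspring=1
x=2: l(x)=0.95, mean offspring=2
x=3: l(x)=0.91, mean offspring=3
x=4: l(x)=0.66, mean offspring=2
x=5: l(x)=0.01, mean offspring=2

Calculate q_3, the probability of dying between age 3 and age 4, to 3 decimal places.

q_3 = (l_3 − l_4) / l_3 = (0.91 − 0.66) / 0.91
     = 0.25 / 0.91 = 0.274725… → 0.275

0.275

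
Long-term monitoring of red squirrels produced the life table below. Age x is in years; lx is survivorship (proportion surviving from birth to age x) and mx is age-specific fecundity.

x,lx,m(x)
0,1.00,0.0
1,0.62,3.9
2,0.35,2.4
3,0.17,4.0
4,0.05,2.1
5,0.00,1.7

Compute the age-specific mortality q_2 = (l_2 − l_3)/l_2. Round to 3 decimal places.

q_2 = (l_2 − l_3) / l_2 = (0.35 − 0.17) / 0.35
     = 0.18 / 0.35 = 0.514286… → 0.514

0.514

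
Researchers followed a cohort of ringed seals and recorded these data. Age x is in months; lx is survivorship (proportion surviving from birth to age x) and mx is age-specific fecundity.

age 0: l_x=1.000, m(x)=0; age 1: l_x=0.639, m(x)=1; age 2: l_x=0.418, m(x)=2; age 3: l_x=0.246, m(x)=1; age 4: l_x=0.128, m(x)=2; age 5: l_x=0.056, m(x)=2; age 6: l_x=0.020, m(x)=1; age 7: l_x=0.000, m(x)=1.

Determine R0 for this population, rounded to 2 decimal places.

lx·mx by age: 0, 0.639, 0.836, 0.246, 0.256, 0.112, 0.02, 0
R0 = Σ lx·mx = 2.109 → 2.11

2.11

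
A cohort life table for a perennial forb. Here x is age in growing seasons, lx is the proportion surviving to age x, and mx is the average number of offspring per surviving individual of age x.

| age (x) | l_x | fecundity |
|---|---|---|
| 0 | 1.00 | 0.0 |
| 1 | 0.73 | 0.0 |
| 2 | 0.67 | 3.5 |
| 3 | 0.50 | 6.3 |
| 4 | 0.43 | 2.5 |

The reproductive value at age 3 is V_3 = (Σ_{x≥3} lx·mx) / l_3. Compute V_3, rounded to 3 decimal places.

8.450

lx·mx for x ≥ 3: 3.15, 1.075 → sum = 4.225
V_3 = 4.225 / l_3 = 4.225 / 0.5 = 8.45 → 8.450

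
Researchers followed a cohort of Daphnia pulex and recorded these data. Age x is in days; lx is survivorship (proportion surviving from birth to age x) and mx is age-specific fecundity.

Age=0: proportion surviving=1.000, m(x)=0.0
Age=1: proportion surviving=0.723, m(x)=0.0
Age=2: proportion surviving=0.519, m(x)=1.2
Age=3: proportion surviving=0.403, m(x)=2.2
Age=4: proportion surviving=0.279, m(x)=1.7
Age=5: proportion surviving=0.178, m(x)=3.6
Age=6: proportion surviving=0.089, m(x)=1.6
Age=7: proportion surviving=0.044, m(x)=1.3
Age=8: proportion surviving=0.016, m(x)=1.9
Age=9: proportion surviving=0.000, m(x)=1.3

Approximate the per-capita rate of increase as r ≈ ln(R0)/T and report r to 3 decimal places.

0.285

R0 = Σ lx·mx = 0 + 0 + 0.6228 + 0.8866 + 0.4743 + 0.6408 + 0.1424 + 0.0572 + 0.0304 + 0 = 2.8545
Σ x·lx·mx = 10.5046; T = 10.5046/2.8545 = 3.68001…
r ≈ ln(R0)/T = ln(2.8545)/3.68001… = 0.28503… → 0.285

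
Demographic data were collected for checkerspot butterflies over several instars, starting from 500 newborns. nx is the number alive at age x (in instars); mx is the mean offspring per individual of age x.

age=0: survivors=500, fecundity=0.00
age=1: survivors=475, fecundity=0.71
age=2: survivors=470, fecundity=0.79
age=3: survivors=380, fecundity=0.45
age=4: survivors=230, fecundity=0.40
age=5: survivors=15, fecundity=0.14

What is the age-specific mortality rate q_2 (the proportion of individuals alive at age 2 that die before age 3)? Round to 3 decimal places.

0.191

lx = nx/n0 = nx/500: 1, 0.95, 0.94, 0.76, 0.46, 0.03
q_2 = (l_2 − l_3) / l_2 = (0.94 − 0.76) / 0.94
     = 0.18 / 0.94 = 0.191489… → 0.191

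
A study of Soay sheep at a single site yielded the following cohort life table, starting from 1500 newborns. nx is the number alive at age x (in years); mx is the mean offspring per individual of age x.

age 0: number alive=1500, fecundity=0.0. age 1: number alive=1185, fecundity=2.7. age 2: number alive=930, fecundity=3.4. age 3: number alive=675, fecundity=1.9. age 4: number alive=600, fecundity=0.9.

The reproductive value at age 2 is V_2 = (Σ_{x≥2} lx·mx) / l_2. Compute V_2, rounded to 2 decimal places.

lx = nx/n0 = nx/1500: 1, 0.79, 0.62, 0.45, 0.4
lx·mx for x ≥ 2: 2.108, 0.855, 0.36 → sum = 3.323
V_2 = 3.323 / l_2 = 3.323 / 0.62 = 5.359677… → 5.36

5.36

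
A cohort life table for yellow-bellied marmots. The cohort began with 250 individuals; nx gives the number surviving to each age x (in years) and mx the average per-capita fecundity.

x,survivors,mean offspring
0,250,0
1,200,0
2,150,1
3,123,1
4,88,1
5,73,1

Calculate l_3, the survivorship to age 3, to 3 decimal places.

l_3 = n_3/n_0 = 123/250 = 0.492 → 0.492

0.492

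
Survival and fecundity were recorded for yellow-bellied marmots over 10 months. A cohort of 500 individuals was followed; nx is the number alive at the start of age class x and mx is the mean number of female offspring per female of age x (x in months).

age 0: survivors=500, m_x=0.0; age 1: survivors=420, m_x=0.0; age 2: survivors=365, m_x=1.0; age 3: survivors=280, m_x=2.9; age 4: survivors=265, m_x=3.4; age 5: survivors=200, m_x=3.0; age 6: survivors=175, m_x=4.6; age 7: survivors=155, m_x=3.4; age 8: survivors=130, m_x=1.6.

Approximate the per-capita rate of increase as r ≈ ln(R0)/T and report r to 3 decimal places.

lx = nx/n0 = nx/500: 1, 0.84, 0.73, 0.56, 0.53, 0.4, 0.35, 0.31, 0.26
R0 = Σ lx·mx = 0 + 0 + 0.73 + 1.624 + 1.802 + 1.2 + 1.61 + 1.054 + 0.416 = 8.436
Σ x·lx·mx = 39.906; T = 39.906/8.436 = 4.73044…
r ≈ ln(R0)/T = ln(8.436)/4.73044… = 0.45081… → 0.451

0.451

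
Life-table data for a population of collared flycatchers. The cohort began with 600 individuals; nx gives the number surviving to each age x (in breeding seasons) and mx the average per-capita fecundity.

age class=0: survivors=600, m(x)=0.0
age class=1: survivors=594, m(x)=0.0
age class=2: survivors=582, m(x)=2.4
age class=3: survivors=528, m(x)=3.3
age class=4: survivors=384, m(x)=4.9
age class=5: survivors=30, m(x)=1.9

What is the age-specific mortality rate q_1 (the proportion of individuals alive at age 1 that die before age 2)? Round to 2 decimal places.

0.02

lx = nx/n0 = nx/600: 1, 0.99, 0.97, 0.88, 0.64, 0.05
q_1 = (l_1 − l_2) / l_1 = (0.99 − 0.97) / 0.99
     = 0.02 / 0.99 = 0.020202… → 0.02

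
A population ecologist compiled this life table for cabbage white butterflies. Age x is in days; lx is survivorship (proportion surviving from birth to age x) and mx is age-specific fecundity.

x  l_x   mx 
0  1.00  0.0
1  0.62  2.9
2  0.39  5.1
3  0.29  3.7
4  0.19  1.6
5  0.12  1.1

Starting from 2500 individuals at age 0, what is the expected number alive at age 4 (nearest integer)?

475

Expected survivors = N0 · l_4 = 2500 × 0.19 = 475 → 475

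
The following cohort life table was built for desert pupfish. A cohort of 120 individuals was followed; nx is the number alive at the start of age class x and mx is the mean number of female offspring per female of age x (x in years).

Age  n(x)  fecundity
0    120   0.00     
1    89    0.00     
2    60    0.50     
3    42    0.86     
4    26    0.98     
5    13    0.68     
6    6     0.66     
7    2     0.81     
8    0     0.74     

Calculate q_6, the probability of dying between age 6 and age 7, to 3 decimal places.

0.667

lx = nx/n0 = nx/120: 1, 0.74167…, 0.5, 0.35, 0.21667…, 0.10833…, 0.05, 0.01667…, 0
q_6 = (l_6 − l_7) / l_6 = (0.05 − 0.016667…) / 0.05
     = 0.033333… / 0.05 = 0.666667… → 0.667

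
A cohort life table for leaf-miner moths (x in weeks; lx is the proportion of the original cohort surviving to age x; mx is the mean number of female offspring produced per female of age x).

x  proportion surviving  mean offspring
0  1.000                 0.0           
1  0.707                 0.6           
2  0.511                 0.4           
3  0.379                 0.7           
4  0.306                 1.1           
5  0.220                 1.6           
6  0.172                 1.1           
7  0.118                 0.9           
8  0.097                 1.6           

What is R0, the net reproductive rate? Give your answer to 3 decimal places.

2.033

lx·mx by age: 0, 0.4242, 0.2044, 0.2653, 0.3366, 0.352, 0.1892, 0.1062, 0.1552
R0 = Σ lx·mx = 2.0331 → 2.033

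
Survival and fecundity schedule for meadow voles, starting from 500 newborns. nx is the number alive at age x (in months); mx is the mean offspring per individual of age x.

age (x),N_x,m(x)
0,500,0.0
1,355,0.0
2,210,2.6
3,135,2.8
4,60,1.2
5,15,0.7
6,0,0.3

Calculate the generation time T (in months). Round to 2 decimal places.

2.55

lx = nx/n0 = nx/500: 1, 0.71, 0.42, 0.27, 0.12, 0.03, 0
lx·mx: 0, 0, 1.092, 0.756, 0.144, 0.021, 0 → R0 = 2.013
x·lx·mx: 0, 0, 2.184, 2.268, 0.576, 0.105, 0 → Σ = 5.133
T = 5.133 / 2.013 = 2.549925… → 2.55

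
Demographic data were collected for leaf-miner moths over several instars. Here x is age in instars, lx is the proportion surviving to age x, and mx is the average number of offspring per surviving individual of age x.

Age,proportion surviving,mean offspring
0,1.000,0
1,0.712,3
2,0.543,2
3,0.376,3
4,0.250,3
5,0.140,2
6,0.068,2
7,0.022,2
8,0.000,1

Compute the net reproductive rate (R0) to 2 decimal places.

5.56

lx·mx by age: 0, 2.136, 1.086, 1.128, 0.75, 0.28, 0.136, 0.044, 0
R0 = Σ lx·mx = 5.56 → 5.56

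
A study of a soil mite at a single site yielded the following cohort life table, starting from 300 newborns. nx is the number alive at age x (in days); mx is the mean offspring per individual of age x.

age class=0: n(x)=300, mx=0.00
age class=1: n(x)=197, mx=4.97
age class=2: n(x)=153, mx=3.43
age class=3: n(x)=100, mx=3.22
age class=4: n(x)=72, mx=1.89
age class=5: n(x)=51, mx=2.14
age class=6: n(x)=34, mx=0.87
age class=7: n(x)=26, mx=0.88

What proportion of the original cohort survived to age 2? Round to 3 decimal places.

0.510

l_2 = n_2/n_0 = 153/300 = 0.51 → 0.510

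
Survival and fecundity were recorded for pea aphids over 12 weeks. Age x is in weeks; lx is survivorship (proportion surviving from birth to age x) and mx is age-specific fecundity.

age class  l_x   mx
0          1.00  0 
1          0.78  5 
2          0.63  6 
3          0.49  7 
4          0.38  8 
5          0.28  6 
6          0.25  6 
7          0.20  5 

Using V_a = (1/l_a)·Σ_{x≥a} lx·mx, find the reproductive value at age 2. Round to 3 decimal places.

lx·mx for x ≥ 2: 3.78, 3.43, 3.04, 1.68, 1.5, 1 → sum = 14.43
V_2 = 14.43 / l_2 = 14.43 / 0.63 = 22.904762… → 22.905

22.905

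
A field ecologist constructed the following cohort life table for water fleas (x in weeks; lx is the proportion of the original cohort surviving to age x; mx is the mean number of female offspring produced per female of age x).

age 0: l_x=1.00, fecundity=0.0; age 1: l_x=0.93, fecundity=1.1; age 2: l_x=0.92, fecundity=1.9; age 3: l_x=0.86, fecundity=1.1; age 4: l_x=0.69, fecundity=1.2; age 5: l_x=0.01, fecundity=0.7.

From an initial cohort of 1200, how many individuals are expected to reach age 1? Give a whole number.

1116

Expected survivors = N0 · l_1 = 1200 × 0.93 = 1116 → 1116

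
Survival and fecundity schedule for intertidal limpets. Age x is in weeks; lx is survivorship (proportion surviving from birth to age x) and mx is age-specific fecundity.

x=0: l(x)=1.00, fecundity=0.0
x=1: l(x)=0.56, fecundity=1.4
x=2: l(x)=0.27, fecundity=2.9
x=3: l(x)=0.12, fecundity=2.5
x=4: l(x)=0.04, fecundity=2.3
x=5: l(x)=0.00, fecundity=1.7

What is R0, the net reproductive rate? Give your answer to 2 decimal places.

1.96

lx·mx by age: 0, 0.784, 0.783, 0.3, 0.092, 0
R0 = Σ lx·mx = 1.959 → 1.96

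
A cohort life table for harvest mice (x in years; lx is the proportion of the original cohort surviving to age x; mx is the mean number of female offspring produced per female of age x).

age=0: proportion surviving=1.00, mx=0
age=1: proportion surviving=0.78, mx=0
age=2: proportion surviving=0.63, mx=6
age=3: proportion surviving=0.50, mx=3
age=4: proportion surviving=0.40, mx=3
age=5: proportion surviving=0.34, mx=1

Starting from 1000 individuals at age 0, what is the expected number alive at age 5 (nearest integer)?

Expected survivors = N0 · l_5 = 1000 × 0.34 = 340 → 340

340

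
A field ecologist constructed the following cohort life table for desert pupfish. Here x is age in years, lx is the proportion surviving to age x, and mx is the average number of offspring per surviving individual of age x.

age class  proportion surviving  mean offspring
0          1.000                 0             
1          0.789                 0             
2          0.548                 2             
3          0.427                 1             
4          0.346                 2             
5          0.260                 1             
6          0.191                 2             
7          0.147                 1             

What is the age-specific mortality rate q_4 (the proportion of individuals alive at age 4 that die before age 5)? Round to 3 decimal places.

0.249

q_4 = (l_4 − l_5) / l_4 = (0.346 − 0.26) / 0.346
     = 0.086 / 0.346 = 0.248555… → 0.249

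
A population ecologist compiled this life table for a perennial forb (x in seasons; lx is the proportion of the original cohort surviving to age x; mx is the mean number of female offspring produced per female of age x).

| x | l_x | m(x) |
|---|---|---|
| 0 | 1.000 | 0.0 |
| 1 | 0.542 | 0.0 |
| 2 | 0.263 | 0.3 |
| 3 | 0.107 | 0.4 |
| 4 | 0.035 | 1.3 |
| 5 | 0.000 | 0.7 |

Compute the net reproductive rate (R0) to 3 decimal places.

0.167

lx·mx by age: 0, 0, 0.0789, 0.0428, 0.0455, 0
R0 = Σ lx·mx = 0.1672 → 0.167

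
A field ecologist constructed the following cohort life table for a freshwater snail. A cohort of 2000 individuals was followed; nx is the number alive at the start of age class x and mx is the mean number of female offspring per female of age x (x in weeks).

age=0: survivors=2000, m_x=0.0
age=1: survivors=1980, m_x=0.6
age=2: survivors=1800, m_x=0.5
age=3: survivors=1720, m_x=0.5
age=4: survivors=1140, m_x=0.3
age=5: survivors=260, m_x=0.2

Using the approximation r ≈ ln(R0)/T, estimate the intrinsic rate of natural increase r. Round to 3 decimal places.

lx = nx/n0 = nx/2000: 1, 0.99, 0.9, 0.86, 0.57, 0.13
R0 = Σ lx·mx = 0 + 0.594 + 0.45 + 0.43 + 0.171 + 0.026 = 1.671
Σ x·lx·mx = 3.598; T = 3.598/1.671 = 2.1532…
r ≈ ln(R0)/T = ln(1.671)/2.1532… = 0.23845… → 0.238

0.238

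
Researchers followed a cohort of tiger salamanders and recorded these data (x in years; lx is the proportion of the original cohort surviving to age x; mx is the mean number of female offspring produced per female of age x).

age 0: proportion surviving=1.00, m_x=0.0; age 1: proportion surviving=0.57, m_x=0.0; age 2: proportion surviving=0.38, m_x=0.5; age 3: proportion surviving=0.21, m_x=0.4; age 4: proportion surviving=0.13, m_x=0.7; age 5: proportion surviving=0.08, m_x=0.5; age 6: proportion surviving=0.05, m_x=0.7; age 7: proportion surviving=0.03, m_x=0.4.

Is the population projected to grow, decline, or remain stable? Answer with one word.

R0 = Σ lx·mx = 0 + 0 + 0.19 + 0.084 + 0.091 + 0.04 + 0.035 + 0.012 = 0.452
R0 < 1, so the population is declining.

declining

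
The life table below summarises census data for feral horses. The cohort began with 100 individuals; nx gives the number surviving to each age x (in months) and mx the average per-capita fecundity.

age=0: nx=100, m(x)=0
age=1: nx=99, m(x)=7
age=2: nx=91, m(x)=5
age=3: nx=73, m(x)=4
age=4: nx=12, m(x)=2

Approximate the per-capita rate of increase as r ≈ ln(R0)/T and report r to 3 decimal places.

lx = nx/n0 = nx/100: 1, 0.99, 0.91, 0.73, 0.12
R0 = Σ lx·mx = 0 + 6.93 + 4.55 + 2.92 + 0.24 = 14.64
Σ x·lx·mx = 25.75; T = 25.75/14.64 = 1.75888…
r ≈ ln(R0)/T = ln(14.64)/1.75888… = 1.52583… → 1.526

1.526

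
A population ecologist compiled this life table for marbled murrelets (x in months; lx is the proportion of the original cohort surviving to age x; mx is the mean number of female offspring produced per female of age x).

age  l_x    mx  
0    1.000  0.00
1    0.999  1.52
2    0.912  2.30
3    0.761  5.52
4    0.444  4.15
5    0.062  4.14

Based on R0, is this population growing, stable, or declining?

R0 = Σ lx·mx = 0 + 1.51848 + 2.0976 + 4.20072 + 1.8426 + 0.25668 = 9.91608
R0 > 1, so the population is growing.

growing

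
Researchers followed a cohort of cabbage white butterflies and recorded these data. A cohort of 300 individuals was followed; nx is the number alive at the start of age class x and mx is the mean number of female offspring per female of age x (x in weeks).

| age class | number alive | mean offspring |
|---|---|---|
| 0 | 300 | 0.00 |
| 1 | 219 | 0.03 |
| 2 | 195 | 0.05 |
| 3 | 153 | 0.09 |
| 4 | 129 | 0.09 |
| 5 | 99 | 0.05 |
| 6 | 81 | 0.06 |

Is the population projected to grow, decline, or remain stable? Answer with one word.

declining

lx = nx/n0 = nx/300: 1, 0.73, 0.65, 0.51, 0.43, 0.33, 0.27
R0 = Σ lx·mx = 0 + 0.0219 + 0.0325 + 0.0459 + 0.0387 + 0.0165 + 0.0162 = 0.1717
R0 < 1, so the population is declining.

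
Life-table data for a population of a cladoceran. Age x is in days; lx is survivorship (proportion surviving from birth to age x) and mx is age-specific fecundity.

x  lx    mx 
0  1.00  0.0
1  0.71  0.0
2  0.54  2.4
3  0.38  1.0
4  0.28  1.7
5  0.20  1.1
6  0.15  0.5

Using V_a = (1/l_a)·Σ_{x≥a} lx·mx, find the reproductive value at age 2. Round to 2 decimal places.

lx·mx for x ≥ 2: 1.296, 0.38, 0.476, 0.22, 0.075 → sum = 2.447
V_2 = 2.447 / l_2 = 2.447 / 0.54 = 4.531481… → 4.53

4.53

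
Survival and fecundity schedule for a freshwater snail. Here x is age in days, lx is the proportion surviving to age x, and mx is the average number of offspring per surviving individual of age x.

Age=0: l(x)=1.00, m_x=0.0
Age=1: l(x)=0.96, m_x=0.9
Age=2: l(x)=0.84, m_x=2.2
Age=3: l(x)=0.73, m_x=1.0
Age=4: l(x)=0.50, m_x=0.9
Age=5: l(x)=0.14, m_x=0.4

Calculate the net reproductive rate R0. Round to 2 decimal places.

3.95

lx·mx by age: 0, 0.864, 1.848, 0.73, 0.45, 0.056
R0 = Σ lx·mx = 3.948 → 3.95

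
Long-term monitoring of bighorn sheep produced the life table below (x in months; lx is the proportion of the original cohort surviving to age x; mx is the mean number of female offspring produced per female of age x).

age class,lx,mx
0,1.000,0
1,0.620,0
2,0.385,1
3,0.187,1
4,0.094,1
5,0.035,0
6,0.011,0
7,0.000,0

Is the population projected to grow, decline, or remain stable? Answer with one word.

declining

R0 = Σ lx·mx = 0 + 0 + 0.385 + 0.187 + 0.094 + 0 + 0 + 0 = 0.666
R0 < 1, so the population is declining.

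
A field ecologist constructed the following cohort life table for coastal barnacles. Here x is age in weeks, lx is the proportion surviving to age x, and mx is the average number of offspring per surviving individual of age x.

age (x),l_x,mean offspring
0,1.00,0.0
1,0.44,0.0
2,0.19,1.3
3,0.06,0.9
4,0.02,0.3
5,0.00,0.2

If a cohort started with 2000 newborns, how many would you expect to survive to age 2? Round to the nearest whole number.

380

Expected survivors = N0 · l_2 = 2000 × 0.19 = 380 → 380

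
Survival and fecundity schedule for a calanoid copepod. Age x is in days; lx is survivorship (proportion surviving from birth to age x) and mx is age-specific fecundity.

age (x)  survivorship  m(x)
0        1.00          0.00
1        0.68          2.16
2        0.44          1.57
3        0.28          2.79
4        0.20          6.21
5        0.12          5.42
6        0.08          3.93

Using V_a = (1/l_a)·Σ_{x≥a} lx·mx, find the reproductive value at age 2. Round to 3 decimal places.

8.361

lx·mx for x ≥ 2: 0.6908, 0.7812, 1.242, 0.6504, 0.3144 → sum = 3.6788
V_2 = 3.6788 / l_2 = 3.6788 / 0.44 = 8.360909… → 8.361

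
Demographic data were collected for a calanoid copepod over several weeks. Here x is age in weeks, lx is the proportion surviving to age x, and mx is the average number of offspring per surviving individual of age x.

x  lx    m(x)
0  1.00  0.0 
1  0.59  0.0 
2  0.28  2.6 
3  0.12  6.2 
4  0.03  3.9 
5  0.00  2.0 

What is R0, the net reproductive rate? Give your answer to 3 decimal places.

lx·mx by age: 0, 0, 0.728, 0.744, 0.117, 0
R0 = Σ lx·mx = 1.589 → 1.589

1.589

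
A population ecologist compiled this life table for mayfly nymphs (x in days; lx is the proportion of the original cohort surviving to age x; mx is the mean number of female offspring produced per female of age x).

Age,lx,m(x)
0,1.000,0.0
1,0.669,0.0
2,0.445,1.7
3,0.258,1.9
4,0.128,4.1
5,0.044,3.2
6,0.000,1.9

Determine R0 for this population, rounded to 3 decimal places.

1.912

lx·mx by age: 0, 0, 0.7565, 0.4902, 0.5248, 0.1408, 0
R0 = Σ lx·mx = 1.9123 → 1.912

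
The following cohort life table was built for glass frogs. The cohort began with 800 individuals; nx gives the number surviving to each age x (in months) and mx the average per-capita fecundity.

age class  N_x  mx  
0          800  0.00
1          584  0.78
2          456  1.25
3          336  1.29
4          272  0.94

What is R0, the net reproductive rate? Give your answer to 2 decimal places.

lx = nx/n0 = nx/800: 1, 0.73, 0.57, 0.42, 0.34
lx·mx by age: 0, 0.5694, 0.7125, 0.5418, 0.3196
R0 = Σ lx·mx = 2.1433 → 2.14

2.14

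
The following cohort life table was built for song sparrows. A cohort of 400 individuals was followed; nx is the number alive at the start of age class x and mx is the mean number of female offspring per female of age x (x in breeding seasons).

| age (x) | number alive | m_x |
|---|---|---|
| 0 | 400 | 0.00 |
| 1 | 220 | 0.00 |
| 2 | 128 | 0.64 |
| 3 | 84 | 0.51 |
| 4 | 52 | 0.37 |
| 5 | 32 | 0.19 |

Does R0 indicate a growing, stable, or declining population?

declining

lx = nx/n0 = nx/400: 1, 0.55, 0.32, 0.21, 0.13, 0.08
R0 = Σ lx·mx = 0 + 0 + 0.2048 + 0.1071 + 0.0481 + 0.0152 = 0.3752
R0 < 1, so the population is declining.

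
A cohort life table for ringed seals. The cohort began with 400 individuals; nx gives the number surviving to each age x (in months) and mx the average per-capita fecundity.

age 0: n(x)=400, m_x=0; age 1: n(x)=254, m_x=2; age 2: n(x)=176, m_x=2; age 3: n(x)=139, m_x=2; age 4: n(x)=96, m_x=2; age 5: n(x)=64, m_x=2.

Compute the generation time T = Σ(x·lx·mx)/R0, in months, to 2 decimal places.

lx = nx/n0 = nx/400: 1, 0.635, 0.44, 0.3475, 0.24, 0.16
lx·mx: 0, 1.27, 0.88, 0.695, 0.48, 0.32 → R0 = 3.645
x·lx·mx: 0, 1.27, 1.76, 2.085, 1.92, 1.6 → Σ = 8.635
T = 8.635 / 3.645 = 2.368999… → 2.37

2.37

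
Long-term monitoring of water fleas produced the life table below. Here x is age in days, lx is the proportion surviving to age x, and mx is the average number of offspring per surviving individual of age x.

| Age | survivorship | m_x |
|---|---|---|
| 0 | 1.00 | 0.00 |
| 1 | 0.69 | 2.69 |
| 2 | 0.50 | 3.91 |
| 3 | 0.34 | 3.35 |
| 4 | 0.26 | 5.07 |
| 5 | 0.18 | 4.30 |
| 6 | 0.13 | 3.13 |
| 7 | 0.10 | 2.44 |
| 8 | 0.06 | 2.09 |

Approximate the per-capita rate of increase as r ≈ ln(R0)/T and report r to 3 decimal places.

0.685

R0 = Σ lx·mx = 0 + 1.8561 + 1.955 + 1.139 + 1.3182 + 0.774 + 0.4069 + 0.244 + 0.1254 = 7.8186
Σ x·lx·mx = 23.4785; T = 23.4785/7.8186 = 3.0029…
r ≈ ln(R0)/T = ln(7.8186)/3.0029… = 0.68484… → 0.685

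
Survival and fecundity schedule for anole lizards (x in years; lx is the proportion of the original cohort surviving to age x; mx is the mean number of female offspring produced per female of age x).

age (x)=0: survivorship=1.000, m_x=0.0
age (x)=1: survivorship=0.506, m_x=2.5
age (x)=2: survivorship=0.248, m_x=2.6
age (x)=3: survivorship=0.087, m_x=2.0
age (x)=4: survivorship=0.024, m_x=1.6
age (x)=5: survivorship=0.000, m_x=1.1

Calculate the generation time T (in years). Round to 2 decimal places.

1.52

lx·mx: 0, 1.265, 0.6448, 0.174, 0.0384, 0 → R0 = 2.1222
x·lx·mx: 0, 1.265, 1.2896, 0.522, 0.1536, 0 → Σ = 3.2302
T = 3.2302 / 2.1222 = 1.5221… → 1.52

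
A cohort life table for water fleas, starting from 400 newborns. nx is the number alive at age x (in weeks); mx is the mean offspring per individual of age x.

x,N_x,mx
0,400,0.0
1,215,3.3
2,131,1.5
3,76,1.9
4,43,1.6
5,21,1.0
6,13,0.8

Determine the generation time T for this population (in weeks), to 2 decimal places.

lx = nx/n0 = nx/400: 1, 0.5375, 0.3275, 0.19, 0.1075, 0.0525, 0.0325
lx·mx: 0, 1.77375, 0.49125, 0.361, 0.172, 0.0525, 0.026 → R0 = 2.8765
x·lx·mx: 0, 1.77375, 0.9825, 1.083, 0.688, 0.2625, 0.156 → Σ = 4.94575
T = 4.94575 / 2.8765 = 1.719364… → 1.72

1.72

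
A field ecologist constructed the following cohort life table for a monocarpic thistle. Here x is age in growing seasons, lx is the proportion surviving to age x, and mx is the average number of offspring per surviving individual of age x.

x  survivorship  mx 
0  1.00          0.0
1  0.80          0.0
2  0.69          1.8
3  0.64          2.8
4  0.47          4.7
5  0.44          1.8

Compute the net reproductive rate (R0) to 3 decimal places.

lx·mx by age: 0, 0, 1.242, 1.792, 2.209, 0.792
R0 = Σ lx·mx = 6.035 → 6.035

6.035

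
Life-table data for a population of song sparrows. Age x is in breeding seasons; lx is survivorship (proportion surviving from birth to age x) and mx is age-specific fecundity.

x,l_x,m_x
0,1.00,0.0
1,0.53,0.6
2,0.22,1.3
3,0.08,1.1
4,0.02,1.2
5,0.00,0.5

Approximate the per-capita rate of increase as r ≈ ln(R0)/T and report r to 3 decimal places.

R0 = Σ lx·mx = 0 + 0.318 + 0.286 + 0.088 + 0.024 + 0 = 0.716
Σ x·lx·mx = 1.25; T = 1.25/0.716 = 1.74581…
r ≈ ln(R0)/T = ln(0.716)/1.74581… = -0.19136… → -0.191

-0.191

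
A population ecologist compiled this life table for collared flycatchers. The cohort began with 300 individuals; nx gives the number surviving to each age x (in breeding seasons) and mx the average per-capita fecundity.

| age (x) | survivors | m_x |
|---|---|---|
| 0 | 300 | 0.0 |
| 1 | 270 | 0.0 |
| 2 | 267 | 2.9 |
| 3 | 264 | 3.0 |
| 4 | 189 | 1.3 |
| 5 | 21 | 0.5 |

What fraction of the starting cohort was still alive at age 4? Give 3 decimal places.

l_4 = n_4/n_0 = 189/300 = 0.63 → 0.630

0.630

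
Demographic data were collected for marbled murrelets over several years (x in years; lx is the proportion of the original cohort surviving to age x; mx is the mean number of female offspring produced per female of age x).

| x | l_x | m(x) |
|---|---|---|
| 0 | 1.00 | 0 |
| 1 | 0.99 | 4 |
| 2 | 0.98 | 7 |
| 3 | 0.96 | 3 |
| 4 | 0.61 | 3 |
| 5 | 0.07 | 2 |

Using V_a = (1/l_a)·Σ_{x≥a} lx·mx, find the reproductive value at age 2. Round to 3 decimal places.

lx·mx for x ≥ 2: 6.86, 2.88, 1.83, 0.14 → sum = 11.71
V_2 = 11.71 / l_2 = 11.71 / 0.98 = 11.94898… → 11.949

11.949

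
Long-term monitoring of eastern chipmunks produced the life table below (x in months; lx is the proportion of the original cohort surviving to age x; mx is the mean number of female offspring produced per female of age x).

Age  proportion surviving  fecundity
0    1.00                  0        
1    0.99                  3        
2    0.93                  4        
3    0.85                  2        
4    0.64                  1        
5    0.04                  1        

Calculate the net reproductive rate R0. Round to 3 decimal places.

9.070

lx·mx by age: 0, 2.97, 3.72, 1.7, 0.64, 0.04
R0 = Σ lx·mx = 9.07 → 9.070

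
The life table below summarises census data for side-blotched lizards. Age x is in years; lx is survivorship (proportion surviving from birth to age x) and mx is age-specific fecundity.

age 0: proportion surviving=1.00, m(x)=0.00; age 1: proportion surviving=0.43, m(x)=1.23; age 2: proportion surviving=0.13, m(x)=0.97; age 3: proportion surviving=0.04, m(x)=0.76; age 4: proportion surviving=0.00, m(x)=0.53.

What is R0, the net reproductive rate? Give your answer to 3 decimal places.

lx·mx by age: 0, 0.5289, 0.1261, 0.0304, 0
R0 = Σ lx·mx = 0.6854 → 0.685

0.685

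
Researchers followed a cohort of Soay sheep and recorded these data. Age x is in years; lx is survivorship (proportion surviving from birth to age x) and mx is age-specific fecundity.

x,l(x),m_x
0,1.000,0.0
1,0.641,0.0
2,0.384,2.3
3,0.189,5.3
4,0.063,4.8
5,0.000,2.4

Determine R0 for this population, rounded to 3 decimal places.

2.187

lx·mx by age: 0, 0, 0.8832, 1.0017, 0.3024, 0
R0 = Σ lx·mx = 2.1873 → 2.187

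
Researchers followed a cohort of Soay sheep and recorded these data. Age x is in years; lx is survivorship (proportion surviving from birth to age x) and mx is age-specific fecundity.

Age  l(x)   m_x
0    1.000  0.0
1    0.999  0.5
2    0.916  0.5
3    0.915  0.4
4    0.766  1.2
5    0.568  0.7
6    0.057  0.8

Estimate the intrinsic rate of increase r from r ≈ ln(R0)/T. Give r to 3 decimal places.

R0 = Σ lx·mx = 0 + 0.4995 + 0.458 + 0.366 + 0.9192 + 0.3976 + 0.0456 = 2.6859
Σ x·lx·mx = 8.4519; T = 8.4519/2.6859 = 3.14677…
r ≈ ln(R0)/T = ln(2.6859)/3.14677… = 0.31398… → 0.314

0.314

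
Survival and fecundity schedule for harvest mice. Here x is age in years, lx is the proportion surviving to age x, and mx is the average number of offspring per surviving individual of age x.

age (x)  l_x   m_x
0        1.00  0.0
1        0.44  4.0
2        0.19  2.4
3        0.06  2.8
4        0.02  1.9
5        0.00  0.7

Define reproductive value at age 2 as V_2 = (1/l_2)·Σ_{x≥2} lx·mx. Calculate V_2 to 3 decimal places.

lx·mx for x ≥ 2: 0.456, 0.168, 0.038, 0 → sum = 0.662
V_2 = 0.662 / l_2 = 0.662 / 0.19 = 3.484211… → 3.484

3.484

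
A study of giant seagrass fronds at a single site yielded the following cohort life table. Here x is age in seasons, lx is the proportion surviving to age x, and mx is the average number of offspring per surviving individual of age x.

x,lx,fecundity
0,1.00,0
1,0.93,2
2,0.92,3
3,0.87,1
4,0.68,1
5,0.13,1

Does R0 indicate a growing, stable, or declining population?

R0 = Σ lx·mx = 0 + 1.86 + 2.76 + 0.87 + 0.68 + 0.13 = 6.3
R0 > 1, so the population is growing.

growing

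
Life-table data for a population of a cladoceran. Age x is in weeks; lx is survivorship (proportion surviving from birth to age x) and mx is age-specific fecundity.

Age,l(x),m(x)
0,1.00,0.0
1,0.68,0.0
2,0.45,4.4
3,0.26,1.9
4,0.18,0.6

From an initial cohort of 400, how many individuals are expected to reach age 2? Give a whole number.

180

Expected survivors = N0 · l_2 = 400 × 0.45 = 180 → 180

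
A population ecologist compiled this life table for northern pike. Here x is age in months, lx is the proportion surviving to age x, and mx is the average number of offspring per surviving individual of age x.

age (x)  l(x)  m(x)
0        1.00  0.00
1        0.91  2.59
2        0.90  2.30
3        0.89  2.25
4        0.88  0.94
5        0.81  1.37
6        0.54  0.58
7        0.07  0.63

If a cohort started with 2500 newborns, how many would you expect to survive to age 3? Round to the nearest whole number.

2225

Expected survivors = N0 · l_3 = 2500 × 0.89 = 2225 → 2225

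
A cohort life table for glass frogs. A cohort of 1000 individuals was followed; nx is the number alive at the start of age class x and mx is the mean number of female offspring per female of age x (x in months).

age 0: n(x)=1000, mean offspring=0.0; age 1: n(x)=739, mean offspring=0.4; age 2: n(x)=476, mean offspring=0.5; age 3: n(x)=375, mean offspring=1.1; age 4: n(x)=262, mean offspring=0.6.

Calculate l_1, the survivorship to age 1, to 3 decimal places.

l_1 = n_1/n_0 = 739/1000 = 0.739 → 0.739

0.739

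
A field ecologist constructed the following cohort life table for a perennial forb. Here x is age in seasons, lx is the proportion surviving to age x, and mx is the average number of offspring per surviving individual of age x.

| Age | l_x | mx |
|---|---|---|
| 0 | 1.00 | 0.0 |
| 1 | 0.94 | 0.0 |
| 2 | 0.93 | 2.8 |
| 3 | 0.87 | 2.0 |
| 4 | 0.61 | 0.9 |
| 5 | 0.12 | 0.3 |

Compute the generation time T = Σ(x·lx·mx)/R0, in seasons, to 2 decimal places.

2.60

lx·mx: 0, 0, 2.604, 1.74, 0.549, 0.036 → R0 = 4.929
x·lx·mx: 0, 0, 5.208, 5.22, 2.196, 0.18 → Σ = 12.804
T = 12.804 / 4.929 = 2.597687… → 2.60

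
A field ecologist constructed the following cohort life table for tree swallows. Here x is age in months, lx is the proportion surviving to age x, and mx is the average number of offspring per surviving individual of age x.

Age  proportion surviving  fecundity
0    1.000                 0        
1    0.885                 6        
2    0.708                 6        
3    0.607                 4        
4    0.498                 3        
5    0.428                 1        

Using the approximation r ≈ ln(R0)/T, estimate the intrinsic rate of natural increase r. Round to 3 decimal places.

R0 = Σ lx·mx = 0 + 5.31 + 4.248 + 2.428 + 1.494 + 0.428 = 13.908
Σ x·lx·mx = 29.206; T = 29.206/13.908 = 2.09994…
r ≈ ln(R0)/T = ln(13.908)/2.09994… = 1.25359… → 1.254

1.254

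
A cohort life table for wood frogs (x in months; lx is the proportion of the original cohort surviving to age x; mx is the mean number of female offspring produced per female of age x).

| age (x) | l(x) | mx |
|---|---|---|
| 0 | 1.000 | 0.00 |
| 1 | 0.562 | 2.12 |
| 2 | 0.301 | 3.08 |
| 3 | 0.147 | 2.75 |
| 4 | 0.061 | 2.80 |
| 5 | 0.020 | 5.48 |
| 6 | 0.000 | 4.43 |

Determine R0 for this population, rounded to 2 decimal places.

2.80

lx·mx by age: 0, 1.19144, 0.92708, 0.40425, 0.1708, 0.1096, 0
R0 = Σ lx·mx = 2.80317 → 2.80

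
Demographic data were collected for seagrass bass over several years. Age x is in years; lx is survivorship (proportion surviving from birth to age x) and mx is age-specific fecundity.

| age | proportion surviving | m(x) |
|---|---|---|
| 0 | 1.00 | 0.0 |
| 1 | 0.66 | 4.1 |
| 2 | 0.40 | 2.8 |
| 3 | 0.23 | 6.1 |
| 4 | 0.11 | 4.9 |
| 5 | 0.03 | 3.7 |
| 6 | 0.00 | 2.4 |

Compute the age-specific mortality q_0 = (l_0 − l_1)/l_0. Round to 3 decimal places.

0.340

q_0 = (l_0 − l_1) / l_0 = (1 − 0.66) / 1
     = 0.34 / 1 = 0.34 → 0.340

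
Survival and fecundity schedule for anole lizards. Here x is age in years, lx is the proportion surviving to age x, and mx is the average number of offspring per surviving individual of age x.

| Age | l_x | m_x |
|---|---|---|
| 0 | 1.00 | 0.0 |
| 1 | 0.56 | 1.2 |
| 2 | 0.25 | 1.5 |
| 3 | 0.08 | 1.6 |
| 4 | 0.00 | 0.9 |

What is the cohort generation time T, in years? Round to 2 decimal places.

lx·mx: 0, 0.672, 0.375, 0.128, 0 → R0 = 1.175
x·lx·mx: 0, 0.672, 0.75, 0.384, 0 → Σ = 1.806
T = 1.806 / 1.175 = 1.537021… → 1.54

1.54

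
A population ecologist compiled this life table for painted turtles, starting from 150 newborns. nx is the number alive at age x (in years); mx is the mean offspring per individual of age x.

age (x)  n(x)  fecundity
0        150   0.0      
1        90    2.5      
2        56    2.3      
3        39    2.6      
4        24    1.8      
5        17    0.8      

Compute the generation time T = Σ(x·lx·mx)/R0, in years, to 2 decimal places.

lx = nx/n0 = nx/150: 1, 0.6, 0.37333…, 0.26, 0.16, 0.11333…
lx·mx: 0, 1.5, 0.858667…, 0.676, 0.288, 0.090667… → R0 = 3.413333…
x·lx·mx: 0, 1.5, 1.717333…, 2.028, 1.152, 0.453333… → Σ = 6.850667…
T = 6.850667… / 3.413333… = 2.007031… → 2.01

2.01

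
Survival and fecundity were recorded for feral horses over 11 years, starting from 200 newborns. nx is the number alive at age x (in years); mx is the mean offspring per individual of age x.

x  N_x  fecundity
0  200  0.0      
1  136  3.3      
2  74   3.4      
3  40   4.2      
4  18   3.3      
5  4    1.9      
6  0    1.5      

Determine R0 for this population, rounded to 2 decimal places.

lx = nx/n0 = nx/200: 1, 0.68, 0.37, 0.2, 0.09, 0.02, 0
lx·mx by age: 0, 2.244, 1.258, 0.84, 0.297, 0.038, 0
R0 = Σ lx·mx = 4.677 → 4.68

4.68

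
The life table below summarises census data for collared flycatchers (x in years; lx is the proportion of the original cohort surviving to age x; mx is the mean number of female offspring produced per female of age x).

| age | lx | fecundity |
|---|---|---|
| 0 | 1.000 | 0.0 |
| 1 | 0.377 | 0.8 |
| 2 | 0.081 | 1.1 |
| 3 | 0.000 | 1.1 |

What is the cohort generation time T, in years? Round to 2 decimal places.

lx·mx: 0, 0.3016, 0.0891, 0 → R0 = 0.3907
x·lx·mx: 0, 0.3016, 0.1782, 0 → Σ = 0.4798
T = 0.4798 / 0.3907 = 1.228052… → 1.23

1.23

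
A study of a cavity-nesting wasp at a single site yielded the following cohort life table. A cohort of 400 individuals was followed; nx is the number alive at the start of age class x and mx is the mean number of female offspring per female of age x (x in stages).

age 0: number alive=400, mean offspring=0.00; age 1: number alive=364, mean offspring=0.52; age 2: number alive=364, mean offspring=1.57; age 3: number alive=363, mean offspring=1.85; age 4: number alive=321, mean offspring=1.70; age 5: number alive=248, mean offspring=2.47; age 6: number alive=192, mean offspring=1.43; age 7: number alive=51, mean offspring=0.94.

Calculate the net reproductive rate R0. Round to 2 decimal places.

lx = nx/n0 = nx/400: 1, 0.91, 0.91, 0.9075, 0.8025, 0.62, 0.48, 0.1275
lx·mx by age: 0, 0.4732, 1.4287, 1.678875, 1.36425, 1.5314, 0.6864, 0.11985
R0 = Σ lx·mx = 7.282675 → 7.28

7.28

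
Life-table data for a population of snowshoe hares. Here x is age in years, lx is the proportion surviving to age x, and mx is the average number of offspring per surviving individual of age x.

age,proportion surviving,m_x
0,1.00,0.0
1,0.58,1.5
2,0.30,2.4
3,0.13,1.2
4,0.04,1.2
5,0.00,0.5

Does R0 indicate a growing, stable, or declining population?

growing

R0 = Σ lx·mx = 0 + 0.87 + 0.72 + 0.156 + 0.048 + 0 = 1.794
R0 > 1, so the population is growing.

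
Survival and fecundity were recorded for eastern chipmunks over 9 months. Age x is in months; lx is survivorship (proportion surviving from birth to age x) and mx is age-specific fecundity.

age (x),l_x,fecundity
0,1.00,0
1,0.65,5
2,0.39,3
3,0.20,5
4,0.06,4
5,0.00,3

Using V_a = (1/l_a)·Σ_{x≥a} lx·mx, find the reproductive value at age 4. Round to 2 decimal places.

lx·mx for x ≥ 4: 0.24, 0 → sum = 0.24
V_4 = 0.24 / l_4 = 0.24 / 0.06 = 4 → 4.00

4.00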